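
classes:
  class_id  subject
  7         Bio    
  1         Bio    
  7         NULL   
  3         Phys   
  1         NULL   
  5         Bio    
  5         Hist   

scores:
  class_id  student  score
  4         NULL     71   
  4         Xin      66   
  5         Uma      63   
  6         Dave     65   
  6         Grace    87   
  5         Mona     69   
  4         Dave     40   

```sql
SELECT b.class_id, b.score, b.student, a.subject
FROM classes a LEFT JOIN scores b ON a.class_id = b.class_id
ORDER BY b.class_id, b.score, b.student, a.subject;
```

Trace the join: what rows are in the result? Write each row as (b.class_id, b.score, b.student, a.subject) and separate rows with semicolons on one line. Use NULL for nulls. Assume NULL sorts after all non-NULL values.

LEFT JOIN keeps every row from `classes`; unmatched rows get NULL for `scores`'s columns.
Matching on a.class_id = b.class_id.
- class_id=7: no b row matches, row kept with b columns NULL.
- class_id=1: no b row matches, row kept with b columns NULL.
- class_id=7: no b row matches, row kept with b columns NULL.
- class_id=3: no b row matches, row kept with b columns NULL.
- class_id=1: no b row matches, row kept with b columns NULL.
- class_id=5: 2 matching b row(s), so 2 row(s) emitted.
- class_id=5: 2 matching b row(s), so 2 row(s) emitted.
After projecting and ordering:
b.class_id | b.score | b.student | a.subject
5 | 63 | Uma | Bio
5 | 63 | Uma | Hist
5 | 69 | Mona | Bio
5 | 69 | Mona | Hist
NULL | NULL | NULL | Bio
NULL | NULL | NULL | Bio
NULL | NULL | NULL | Phys
NULL | NULL | NULL | NULL
NULL | NULL | NULL | NULL

(5, 63, Uma, Bio); (5, 63, Uma, Hist); (5, 69, Mona, Bio); (5, 69, Mona, Hist); (NULL, NULL, NULL, Bio); (NULL, NULL, NULL, Bio); (NULL, NULL, NULL, Phys); (NULL, NULL, NULL, NULL); (NULL, NULL, NULL, NULL)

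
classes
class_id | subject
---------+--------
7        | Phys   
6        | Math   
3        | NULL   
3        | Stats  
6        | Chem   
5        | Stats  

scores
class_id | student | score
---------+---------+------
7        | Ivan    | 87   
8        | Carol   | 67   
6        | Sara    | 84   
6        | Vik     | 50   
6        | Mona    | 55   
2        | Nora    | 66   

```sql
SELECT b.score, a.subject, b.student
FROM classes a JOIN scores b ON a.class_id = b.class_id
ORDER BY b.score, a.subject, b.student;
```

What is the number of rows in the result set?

7

INNER JOIN keeps only pairs where the ON condition holds.
Matching on a.class_id = b.class_id.
Matched pairs: 7.
Total: 7 rows.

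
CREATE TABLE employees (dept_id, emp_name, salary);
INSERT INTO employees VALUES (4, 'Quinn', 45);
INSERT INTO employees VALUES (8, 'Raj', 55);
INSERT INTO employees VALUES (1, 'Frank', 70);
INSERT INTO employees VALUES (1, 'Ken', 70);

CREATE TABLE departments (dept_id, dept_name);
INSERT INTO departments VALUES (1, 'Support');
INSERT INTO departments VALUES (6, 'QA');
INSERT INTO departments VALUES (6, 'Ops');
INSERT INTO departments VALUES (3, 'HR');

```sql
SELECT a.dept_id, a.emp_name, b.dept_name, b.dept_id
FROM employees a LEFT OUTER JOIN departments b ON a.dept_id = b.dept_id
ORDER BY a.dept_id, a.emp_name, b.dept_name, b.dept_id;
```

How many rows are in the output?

LEFT JOIN keeps every row from `employees`; unmatched rows get NULL for `departments`'s columns.
Matching on a.dept_id = b.dept_id.
- dept_id=4: no b row matches, row kept with b columns NULL.
- dept_id=8: no b row matches, row kept with b columns NULL.
- dept_id=1: 1 matching b row(s), so 1 row(s) emitted.
- dept_id=1: 1 matching b row(s), so 1 row(s) emitted.
Total: 2 matched + 2 padded = 4 rows.

4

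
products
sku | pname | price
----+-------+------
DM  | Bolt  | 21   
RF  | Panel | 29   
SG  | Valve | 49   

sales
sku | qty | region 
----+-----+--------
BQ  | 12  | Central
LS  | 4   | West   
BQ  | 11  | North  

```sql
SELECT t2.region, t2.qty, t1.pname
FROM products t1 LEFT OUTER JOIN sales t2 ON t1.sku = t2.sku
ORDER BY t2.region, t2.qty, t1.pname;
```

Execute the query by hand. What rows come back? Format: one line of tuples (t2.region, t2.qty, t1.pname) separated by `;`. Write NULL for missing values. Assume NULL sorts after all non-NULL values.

(NULL, NULL, Bolt); (NULL, NULL, Panel); (NULL, NULL, Valve)

LEFT JOIN keeps every row from `products`; unmatched rows get NULL for `sales`'s columns.
Matching on t1.sku = t2.sku.
Matched pairs: 0; unmatched t1 rows kept: 3.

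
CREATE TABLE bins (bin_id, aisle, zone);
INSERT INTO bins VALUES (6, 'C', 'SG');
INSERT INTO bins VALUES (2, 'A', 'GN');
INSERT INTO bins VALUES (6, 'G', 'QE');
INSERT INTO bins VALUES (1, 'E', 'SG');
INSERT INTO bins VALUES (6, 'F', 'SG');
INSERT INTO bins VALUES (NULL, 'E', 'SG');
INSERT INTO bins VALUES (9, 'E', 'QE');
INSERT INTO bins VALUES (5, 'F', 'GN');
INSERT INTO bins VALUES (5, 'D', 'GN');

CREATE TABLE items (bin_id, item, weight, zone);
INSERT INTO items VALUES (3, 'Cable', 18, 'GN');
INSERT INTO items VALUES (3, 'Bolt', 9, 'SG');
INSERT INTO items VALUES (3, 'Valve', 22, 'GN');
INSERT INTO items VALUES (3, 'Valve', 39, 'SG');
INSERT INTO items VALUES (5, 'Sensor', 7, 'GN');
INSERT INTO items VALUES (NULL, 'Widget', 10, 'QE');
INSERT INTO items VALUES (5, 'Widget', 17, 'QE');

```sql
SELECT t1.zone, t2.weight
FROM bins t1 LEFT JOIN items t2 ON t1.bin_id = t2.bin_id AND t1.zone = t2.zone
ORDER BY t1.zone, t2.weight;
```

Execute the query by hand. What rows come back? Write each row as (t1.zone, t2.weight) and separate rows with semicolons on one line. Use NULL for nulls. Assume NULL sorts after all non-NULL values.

(GN, 7); (GN, 7); (GN, NULL); (QE, NULL); (QE, NULL); (SG, NULL); (SG, NULL); (SG, NULL); (SG, NULL)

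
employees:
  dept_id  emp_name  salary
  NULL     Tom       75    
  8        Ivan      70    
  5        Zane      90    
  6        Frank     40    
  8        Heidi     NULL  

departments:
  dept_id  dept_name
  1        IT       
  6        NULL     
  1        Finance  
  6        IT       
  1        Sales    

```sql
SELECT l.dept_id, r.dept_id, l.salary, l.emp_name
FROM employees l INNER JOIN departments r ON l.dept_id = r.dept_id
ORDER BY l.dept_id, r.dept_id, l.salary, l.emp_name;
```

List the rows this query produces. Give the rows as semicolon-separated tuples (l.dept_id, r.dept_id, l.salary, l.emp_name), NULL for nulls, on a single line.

INNER JOIN keeps only pairs where the ON condition holds.
Matching on l.dept_id = r.dept_id. A NULL in a compared column never satisfies the condition.
- l (dept_id=NULL) has no partner → excluded.
- l (dept_id=8) has no partner → excluded.
- l (dept_id=5) has no partner → excluded.
- l (dept_id=6) pairs with 2 row(s) of r.
- l (dept_id=8) has no partner → excluded.
After projecting and ordering:
l.dept_id | r.dept_id | l.salary | l.emp_name
6 | 6 | 40 | Frank
6 | 6 | 40 | Frank

(6, 6, 40, Frank); (6, 6, 40, Frank)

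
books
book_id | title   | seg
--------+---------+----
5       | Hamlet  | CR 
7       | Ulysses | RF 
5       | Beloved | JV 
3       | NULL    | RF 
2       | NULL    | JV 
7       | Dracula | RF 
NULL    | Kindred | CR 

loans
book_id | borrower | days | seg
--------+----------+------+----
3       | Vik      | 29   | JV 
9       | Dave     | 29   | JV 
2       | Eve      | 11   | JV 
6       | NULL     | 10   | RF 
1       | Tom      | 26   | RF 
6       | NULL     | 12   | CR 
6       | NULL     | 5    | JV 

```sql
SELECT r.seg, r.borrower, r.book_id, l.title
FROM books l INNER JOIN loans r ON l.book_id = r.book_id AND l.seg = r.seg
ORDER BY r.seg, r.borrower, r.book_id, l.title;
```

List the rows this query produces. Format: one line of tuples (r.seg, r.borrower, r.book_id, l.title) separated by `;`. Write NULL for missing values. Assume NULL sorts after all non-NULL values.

(JV, Eve, 2, NULL)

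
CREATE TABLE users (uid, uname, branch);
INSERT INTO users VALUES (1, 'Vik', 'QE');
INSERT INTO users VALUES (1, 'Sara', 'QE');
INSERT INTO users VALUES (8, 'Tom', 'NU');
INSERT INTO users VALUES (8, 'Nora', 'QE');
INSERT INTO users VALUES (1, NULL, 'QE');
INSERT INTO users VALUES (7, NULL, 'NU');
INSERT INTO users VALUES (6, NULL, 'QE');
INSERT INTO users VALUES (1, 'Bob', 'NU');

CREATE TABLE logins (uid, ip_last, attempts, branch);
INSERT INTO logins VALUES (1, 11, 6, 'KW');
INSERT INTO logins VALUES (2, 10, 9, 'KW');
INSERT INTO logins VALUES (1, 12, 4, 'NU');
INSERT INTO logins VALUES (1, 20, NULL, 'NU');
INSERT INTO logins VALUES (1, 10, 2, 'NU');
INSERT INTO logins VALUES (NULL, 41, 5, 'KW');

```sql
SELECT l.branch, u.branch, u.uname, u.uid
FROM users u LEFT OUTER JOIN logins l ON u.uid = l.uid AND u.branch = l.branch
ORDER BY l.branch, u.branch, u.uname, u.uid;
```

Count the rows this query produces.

10

LEFT JOIN keeps every row from `users`; unmatched rows get NULL for `logins`'s columns.
Matching on u.uid = l.uid AND u.branch = l.branch. A NULL in a compared column never satisfies the condition.
Matched pairs: 3; unmatched u rows kept: 7.
Total: 3 matched + 7 padded = 10 rows.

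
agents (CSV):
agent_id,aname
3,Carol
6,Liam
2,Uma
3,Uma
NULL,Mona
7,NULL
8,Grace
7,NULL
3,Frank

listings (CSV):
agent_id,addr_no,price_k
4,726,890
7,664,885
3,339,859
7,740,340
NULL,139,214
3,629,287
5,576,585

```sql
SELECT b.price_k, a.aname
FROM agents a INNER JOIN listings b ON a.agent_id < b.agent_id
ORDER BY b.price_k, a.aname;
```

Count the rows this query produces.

INNER JOIN keeps only pairs where the ON condition holds.
Matching on a.agent_id < b.agent_id. A NULL in a compared column never satisfies the condition.
Matched pairs: 20.
Total: 20 rows.

20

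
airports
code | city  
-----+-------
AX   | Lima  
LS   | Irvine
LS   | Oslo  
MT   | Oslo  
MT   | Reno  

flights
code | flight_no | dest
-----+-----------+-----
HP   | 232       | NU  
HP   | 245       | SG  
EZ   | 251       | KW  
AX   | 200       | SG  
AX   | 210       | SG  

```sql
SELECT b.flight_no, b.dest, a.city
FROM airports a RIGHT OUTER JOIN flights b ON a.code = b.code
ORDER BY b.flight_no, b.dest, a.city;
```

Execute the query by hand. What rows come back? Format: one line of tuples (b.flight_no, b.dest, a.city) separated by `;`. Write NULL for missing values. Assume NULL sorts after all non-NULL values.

(200, SG, Lima); (210, SG, Lima); (232, NU, NULL); (245, SG, NULL); (251, KW, NULL)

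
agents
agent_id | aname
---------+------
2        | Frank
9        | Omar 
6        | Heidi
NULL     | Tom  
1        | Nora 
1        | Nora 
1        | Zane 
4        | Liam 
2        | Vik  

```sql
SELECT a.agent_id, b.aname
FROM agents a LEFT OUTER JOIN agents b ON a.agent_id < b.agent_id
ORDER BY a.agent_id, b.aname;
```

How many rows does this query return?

26

LEFT JOIN keeps every row from `agents a`; unmatched rows get NULL for `agents b`'s columns.
Matching on a.agent_id < b.agent_id. A NULL in a compared column never satisfies the condition.
Matched pairs: 24; unmatched a rows kept: 2.
Total: 24 matched + 2 padded = 26 rows.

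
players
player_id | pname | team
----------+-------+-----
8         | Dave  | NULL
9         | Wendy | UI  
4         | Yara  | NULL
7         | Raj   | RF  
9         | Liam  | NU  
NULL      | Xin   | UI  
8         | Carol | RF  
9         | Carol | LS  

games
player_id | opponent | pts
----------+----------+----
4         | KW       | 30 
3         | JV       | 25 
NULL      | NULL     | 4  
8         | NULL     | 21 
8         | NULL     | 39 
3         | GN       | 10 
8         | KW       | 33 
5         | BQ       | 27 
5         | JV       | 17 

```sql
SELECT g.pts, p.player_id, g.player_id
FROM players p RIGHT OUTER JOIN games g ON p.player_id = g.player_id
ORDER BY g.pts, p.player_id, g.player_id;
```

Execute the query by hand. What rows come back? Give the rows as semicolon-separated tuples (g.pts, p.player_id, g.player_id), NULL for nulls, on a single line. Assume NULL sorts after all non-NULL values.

(4, NULL, NULL); (10, NULL, 3); (17, NULL, 5); (21, 8, 8); (21, 8, 8); (25, NULL, 3); (27, NULL, 5); (30, 4, 4); (33, 8, 8); (33, 8, 8); (39, 8, 8); (39, 8, 8)

RIGHT JOIN keeps every row from `games`; unmatched rows get NULL for `players`'s columns.
Matching on p.player_id = g.player_id. A NULL in a compared column never satisfies the condition.
- p (player_id=8) pairs with 3 row(s) of g.
- p (player_id=9) has no partner in g.
- p (player_id=4) pairs with 1 row(s) of g.
- p (player_id=7) has no partner in g.
- p (player_id=9) has no partner in g.
- p (player_id=NULL) has no partner in g.
- p (player_id=8) pairs with 3 row(s) of g.
- p (player_id=9) has no partner in g.
- 5 g row(s) had no p match → kept, p columns NULL.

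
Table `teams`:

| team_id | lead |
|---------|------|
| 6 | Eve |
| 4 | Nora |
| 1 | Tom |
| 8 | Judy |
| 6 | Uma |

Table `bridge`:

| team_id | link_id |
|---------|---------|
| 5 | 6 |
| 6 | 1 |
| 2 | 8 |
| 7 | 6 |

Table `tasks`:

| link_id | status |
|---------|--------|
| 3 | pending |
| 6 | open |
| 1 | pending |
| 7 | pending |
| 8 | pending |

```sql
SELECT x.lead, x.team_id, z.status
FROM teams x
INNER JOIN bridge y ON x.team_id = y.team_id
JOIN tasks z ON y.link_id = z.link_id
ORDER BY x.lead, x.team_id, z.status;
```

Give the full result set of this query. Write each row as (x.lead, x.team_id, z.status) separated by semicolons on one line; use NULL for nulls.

Evaluate left to right. First `teams x INNER JOIN bridge y` on team_id: 2 row(s).
Then INNER JOIN `tasks z` on link_id: keep only rows whose y.link_id appears in z.

(Eve, 6, pending); (Uma, 6, pending)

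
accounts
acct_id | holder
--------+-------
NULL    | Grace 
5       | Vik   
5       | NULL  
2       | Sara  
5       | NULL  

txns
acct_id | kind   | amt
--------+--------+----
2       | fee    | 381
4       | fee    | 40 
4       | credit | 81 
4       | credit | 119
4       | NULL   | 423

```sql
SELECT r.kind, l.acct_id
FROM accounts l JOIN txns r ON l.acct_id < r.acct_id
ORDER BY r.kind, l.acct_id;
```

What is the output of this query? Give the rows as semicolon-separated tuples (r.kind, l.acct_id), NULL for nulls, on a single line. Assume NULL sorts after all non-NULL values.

INNER JOIN keeps only pairs where the ON condition holds.
Matching on l.acct_id < r.acct_id. A NULL in a compared column never satisfies the condition.
Matched pairs: 4.

(credit, 2); (credit, 2); (fee, 2); (NULL, 2)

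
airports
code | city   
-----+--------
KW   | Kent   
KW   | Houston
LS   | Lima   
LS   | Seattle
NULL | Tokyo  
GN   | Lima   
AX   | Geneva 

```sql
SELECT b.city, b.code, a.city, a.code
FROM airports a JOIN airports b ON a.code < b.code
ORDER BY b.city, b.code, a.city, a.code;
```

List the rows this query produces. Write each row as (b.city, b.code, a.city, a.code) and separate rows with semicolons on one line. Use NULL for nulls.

(Houston, KW, Geneva, AX); (Houston, KW, Lima, GN); (Kent, KW, Geneva, AX); (Kent, KW, Lima, GN); (Lima, GN, Geneva, AX); (Lima, LS, Geneva, AX); (Lima, LS, Houston, KW); (Lima, LS, Kent, KW); (Lima, LS, Lima, GN); (Seattle, LS, Geneva, AX); (Seattle, LS, Houston, KW); (Seattle, LS, Kent, KW); (Seattle, LS, Lima, GN)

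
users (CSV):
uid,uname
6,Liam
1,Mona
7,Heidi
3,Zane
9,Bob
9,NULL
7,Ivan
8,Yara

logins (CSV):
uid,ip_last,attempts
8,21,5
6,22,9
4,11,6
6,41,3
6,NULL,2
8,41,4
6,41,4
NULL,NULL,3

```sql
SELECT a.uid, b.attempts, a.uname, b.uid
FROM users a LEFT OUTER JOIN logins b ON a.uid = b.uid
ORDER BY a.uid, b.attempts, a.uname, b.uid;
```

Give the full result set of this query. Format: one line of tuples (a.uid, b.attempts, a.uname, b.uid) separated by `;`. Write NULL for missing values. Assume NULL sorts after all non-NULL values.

LEFT JOIN keeps every row from `users`; unmatched rows get NULL for `logins`'s columns.
Matching on a.uid = b.uid. A NULL in a compared column never satisfies the condition.
- a (uid=6) pairs with 4 row(s) of b.
- a (uid=1) has no partner → padded with NULL.
- a (uid=7) has no partner → padded with NULL.
- a (uid=3) has no partner → padded with NULL.
- a (uid=9) has no partner → padded with NULL.
- a (uid=9) has no partner → padded with NULL.
- a (uid=7) has no partner → padded with NULL.
- a (uid=8) pairs with 2 row(s) of b.

(1, NULL, Mona, NULL); (3, NULL, Zane, NULL); (6, 2, Liam, 6); (6, 3, Liam, 6); (6, 4, Liam, 6); (6, 9, Liam, 6); (7, NULL, Heidi, NULL); (7, NULL, Ivan, NULL); (8, 4, Yara, 8); (8, 5, Yara, 8); (9, NULL, Bob, NULL); (9, NULL, NULL, NULL)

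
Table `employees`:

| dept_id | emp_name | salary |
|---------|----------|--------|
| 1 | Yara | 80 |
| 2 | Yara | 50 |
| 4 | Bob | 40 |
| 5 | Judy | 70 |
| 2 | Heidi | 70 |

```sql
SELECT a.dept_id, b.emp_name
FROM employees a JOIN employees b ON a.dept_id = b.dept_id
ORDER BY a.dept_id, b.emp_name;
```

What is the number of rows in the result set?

INNER JOIN keeps only pairs where the ON condition holds.
Matching on a.dept_id = b.dept_id.
- a[0] dept_id=1 → 1 match(es) in b → 1 row(s).
- a[1] dept_id=2 → 2 match(es) in b → 2 row(s).
- a[2] dept_id=4 → 1 match(es) in b → 1 row(s).
- a[3] dept_id=5 → 1 match(es) in b → 1 row(s).
- a[4] dept_id=2 → 2 match(es) in b → 2 row(s).
Total: 7 rows.

7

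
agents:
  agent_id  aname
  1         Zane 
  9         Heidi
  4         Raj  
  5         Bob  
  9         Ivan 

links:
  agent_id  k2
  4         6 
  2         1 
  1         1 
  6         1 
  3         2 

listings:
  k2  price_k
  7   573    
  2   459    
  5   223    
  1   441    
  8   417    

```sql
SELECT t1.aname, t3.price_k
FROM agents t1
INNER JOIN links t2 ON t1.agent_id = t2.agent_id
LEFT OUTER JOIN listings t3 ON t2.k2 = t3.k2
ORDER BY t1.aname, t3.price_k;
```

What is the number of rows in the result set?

2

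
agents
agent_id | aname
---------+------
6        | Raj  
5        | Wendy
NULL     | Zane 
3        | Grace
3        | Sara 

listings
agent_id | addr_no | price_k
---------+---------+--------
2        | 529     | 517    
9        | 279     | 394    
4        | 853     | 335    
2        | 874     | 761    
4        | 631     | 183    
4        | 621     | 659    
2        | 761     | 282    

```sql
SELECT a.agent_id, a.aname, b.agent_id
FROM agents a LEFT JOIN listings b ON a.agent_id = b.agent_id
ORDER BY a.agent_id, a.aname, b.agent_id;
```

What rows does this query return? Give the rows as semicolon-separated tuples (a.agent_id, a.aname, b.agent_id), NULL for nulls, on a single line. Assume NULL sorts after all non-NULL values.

(3, Grace, NULL); (3, Sara, NULL); (5, Wendy, NULL); (6, Raj, NULL); (NULL, Zane, NULL)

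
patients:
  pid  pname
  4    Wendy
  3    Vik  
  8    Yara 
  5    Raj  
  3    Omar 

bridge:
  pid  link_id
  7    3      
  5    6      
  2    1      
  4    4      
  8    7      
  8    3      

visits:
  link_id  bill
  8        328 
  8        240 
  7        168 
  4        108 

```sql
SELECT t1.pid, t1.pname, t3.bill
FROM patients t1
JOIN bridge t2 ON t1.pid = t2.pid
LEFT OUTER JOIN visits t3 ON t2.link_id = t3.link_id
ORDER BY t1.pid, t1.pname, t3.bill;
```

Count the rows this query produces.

4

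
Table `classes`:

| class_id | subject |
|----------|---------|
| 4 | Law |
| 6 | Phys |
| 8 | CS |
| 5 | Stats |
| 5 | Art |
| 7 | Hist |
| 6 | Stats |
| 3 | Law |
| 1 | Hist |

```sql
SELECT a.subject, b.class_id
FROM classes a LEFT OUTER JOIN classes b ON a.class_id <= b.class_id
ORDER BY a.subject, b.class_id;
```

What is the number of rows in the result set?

LEFT JOIN keeps every row from `classes a`; unmatched rows get NULL for `classes b`'s columns.
Matching on a.class_id <= b.class_id.
- a (class_id=4) pairs with 7 row(s) of b.
- a (class_id=6) pairs with 4 row(s) of b.
- a (class_id=8) pairs with 1 row(s) of b.
- a (class_id=5) pairs with 6 row(s) of b.
- a (class_id=5) pairs with 6 row(s) of b.
- a (class_id=7) pairs with 2 row(s) of b.
- a (class_id=6) pairs with 4 row(s) of b.
- a (class_id=3) pairs with 8 row(s) of b.
- a (class_id=1) pairs with 9 row(s) of b.
Total: 47 rows.

47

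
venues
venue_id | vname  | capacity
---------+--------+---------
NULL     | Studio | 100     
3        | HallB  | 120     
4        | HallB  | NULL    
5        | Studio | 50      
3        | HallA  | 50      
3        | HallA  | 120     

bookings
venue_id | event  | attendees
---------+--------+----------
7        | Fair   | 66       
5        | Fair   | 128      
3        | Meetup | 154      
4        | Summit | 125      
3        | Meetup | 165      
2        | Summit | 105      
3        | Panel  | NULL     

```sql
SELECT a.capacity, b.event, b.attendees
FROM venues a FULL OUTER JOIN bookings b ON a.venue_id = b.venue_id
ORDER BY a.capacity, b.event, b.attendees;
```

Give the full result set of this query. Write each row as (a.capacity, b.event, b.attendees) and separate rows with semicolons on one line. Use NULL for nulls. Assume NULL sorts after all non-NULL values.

FULL OUTER JOIN keeps every row from both sides; unmatched rows get NULL for the other side's columns.
Matching on a.venue_id = b.venue_id. A NULL in a compared column never satisfies the condition.
Matched pairs: 11; unmatched a rows kept: 1; unmatched b rows kept: 2.

(50, Fair, 128); (50, Meetup, 154); (50, Meetup, 165); (50, Panel, NULL); (100, NULL, NULL); (120, Meetup, 154); (120, Meetup, 154); (120, Meetup, 165); (120, Meetup, 165); (120, Panel, NULL); (120, Panel, NULL); (NULL, Fair, 66); (NULL, Summit, 105); (NULL, Summit, 125)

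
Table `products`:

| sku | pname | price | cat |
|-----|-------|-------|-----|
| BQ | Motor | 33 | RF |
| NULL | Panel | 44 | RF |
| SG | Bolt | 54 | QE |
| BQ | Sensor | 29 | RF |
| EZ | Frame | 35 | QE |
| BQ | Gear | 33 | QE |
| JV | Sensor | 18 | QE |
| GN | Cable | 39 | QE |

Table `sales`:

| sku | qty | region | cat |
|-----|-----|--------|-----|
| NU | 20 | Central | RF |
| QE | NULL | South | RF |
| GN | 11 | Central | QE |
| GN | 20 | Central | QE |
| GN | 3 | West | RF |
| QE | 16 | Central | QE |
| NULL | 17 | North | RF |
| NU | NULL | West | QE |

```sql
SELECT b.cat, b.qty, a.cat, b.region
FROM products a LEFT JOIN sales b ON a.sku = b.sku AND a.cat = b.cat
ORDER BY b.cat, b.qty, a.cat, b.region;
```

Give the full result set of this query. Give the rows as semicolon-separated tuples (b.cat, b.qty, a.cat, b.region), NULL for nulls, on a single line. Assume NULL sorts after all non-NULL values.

LEFT JOIN keeps every row from `products`; unmatched rows get NULL for `sales`'s columns.
Matching on a.sku = b.sku AND a.cat = b.cat. A NULL in a compared column never satisfies the condition.
- sku=BQ, cat=RF: no b row matches, row kept with b columns NULL.
- sku=NULL, cat=RF: no b row matches, row kept with b columns NULL.
- sku=SG, cat=QE: no b row matches, row kept with b columns NULL.
- sku=BQ, cat=RF: no b row matches, row kept with b columns NULL.
- sku=EZ, cat=QE: no b row matches, row kept with b columns NULL.
- sku=BQ, cat=QE: no b row matches, row kept with b columns NULL.
- sku=JV, cat=QE: no b row matches, row kept with b columns NULL.
- sku=GN, cat=QE: 2 matching b row(s), so 2 row(s) emitted.
After projecting and ordering:
b.cat | b.qty | a.cat | b.region
QE | 11 | QE | Central
QE | 20 | QE | Central
NULL | NULL | QE | NULL
NULL | NULL | QE | NULL
NULL | NULL | QE | NULL
NULL | NULL | QE | NULL
NULL | NULL | RF | NULL
NULL | NULL | RF | NULL
NULL | NULL | RF | NULL

(QE, 11, QE, Central); (QE, 20, QE, Central); (NULL, NULL, QE, NULL); (NULL, NULL, QE, NULL); (NULL, NULL, QE, NULL); (NULL, NULL, QE, NULL); (NULL, NULL, RF, NULL); (NULL, NULL, RF, NULL); (NULL, NULL, RF, NULL)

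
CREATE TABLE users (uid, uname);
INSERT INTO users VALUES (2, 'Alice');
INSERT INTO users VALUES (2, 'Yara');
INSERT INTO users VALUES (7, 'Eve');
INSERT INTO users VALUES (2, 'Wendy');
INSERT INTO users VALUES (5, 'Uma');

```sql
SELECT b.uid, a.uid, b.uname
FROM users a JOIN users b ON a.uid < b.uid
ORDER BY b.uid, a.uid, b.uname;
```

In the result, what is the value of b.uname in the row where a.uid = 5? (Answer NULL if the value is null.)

INNER JOIN keeps only pairs where the ON condition holds.
Matching on a.uid < b.uid.
- a[0] uid=2 → 2 match(es) in b → 2 row(s).
- a[1] uid=2 → 2 match(es) in b → 2 row(s).
- a[2] uid=7 → no match; dropped.
- a[3] uid=2 → 2 match(es) in b → 2 row(s).
- a[4] uid=5 → 1 match(es) in b → 1 row(s).

Eve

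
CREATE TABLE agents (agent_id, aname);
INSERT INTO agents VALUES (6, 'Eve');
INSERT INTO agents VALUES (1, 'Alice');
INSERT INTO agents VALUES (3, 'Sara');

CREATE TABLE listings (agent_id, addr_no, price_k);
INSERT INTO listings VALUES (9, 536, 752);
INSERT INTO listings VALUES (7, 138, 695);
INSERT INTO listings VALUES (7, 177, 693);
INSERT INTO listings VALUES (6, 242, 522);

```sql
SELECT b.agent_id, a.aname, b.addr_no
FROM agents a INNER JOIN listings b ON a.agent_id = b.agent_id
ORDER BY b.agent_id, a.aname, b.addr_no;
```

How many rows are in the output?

1

INNER JOIN keeps only pairs where the ON condition holds.
Matching on a.agent_id = b.agent_id.
Matched pairs: 1.
Total: 1 rows.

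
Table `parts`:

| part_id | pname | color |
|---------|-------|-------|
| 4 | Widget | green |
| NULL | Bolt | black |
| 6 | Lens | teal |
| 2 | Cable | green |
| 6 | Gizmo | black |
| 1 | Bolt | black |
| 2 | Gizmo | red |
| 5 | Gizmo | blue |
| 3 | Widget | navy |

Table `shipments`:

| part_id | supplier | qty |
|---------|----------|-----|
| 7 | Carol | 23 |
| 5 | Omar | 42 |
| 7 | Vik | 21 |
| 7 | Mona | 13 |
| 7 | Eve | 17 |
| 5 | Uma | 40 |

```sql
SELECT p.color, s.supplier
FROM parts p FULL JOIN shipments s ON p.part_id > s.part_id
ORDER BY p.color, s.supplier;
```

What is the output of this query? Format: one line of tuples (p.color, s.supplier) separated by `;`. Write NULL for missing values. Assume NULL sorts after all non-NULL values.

(black, Omar); (black, Uma); (black, NULL); (black, NULL); (blue, NULL); (green, NULL); (green, NULL); (navy, NULL); (red, NULL); (teal, Omar); (teal, Uma); (NULL, Carol); (NULL, Eve); (NULL, Mona); (NULL, Vik)

FULL OUTER JOIN keeps every row from both sides; unmatched rows get NULL for the other side's columns.
Matching on p.part_id > s.part_id. A NULL in a compared column never satisfies the condition.
- part_id=4: no s row matches, row kept with s columns NULL.
- part_id=NULL: no s row matches, row kept with s columns NULL.
- part_id=6: 2 matching s row(s), so 2 row(s) emitted.
- part_id=2: no s row matches, row kept with s columns NULL.
- part_id=6: 2 matching s row(s), so 2 row(s) emitted.
- part_id=1: no s row matches, row kept with s columns NULL.
- part_id=2: no s row matches, row kept with s columns NULL.
- part_id=5: no s row matches, row kept with s columns NULL.
- part_id=3: no s row matches, row kept with s columns NULL.
- plus 4 unmatched s row(s), each kept with NULL p columns.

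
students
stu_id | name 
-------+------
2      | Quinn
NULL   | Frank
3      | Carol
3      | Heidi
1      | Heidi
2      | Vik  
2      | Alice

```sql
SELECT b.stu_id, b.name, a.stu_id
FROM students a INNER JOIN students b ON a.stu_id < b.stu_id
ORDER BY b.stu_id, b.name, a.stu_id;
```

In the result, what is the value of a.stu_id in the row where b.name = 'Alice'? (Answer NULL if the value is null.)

1

INNER JOIN keeps only pairs where the ON condition holds.
Matching on a.stu_id < b.stu_id. A NULL in a compared column never satisfies the condition.
- stu_id=2: 2 matching b row(s), so 2 row(s) emitted.
- stu_id=NULL: no matching b row, dropped.
- stu_id=3: no matching b row, dropped.
- stu_id=3: no matching b row, dropped.
- stu_id=1: 5 matching b row(s), so 5 row(s) emitted.
- stu_id=2: 2 matching b row(s), so 2 row(s) emitted.
- stu_id=2: 2 matching b row(s), so 2 row(s) emitted.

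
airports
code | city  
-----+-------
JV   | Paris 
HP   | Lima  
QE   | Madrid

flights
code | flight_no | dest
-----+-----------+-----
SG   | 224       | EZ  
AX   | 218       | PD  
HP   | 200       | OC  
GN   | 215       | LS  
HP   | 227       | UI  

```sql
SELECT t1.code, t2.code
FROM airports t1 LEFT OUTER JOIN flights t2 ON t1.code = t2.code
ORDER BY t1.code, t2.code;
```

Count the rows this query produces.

LEFT JOIN keeps every row from `airports`; unmatched rows get NULL for `flights`'s columns.
Matching on t1.code = t2.code.
- t1 (code=JV) has no partner → padded with NULL.
- t1 (code=HP) pairs with 2 row(s) of t2.
- t1 (code=QE) has no partner → padded with NULL.
Total: 2 matched + 2 padded = 4 rows.

4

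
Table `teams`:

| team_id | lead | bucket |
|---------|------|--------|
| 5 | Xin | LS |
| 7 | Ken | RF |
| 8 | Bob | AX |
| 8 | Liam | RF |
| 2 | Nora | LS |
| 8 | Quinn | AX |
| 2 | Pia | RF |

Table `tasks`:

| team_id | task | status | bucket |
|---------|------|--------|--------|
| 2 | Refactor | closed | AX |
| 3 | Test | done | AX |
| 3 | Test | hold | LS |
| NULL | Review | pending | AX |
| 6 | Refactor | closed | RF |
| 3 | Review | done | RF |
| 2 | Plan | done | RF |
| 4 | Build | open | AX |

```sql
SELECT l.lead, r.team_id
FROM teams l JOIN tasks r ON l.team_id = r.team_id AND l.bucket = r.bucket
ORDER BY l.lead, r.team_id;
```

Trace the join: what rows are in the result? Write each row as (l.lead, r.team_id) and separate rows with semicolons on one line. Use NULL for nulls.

(Pia, 2)

INNER JOIN keeps only pairs where the ON condition holds.
Matching on l.team_id = r.team_id AND l.bucket = r.bucket. A NULL in a compared column never satisfies the condition.
- team_id=5, bucket=LS: no matching r row, dropped.
- team_id=7, bucket=RF: no matching r row, dropped.
- team_id=8, bucket=AX: no matching r row, dropped.
- team_id=8, bucket=RF: no matching r row, dropped.
- team_id=2, bucket=LS: no matching r row, dropped.
- team_id=8, bucket=AX: no matching r row, dropped.
- team_id=2, bucket=RF: 1 matching r row(s), so 1 row(s) emitted.
After projecting and ordering:
l.lead | r.team_id
Pia | 2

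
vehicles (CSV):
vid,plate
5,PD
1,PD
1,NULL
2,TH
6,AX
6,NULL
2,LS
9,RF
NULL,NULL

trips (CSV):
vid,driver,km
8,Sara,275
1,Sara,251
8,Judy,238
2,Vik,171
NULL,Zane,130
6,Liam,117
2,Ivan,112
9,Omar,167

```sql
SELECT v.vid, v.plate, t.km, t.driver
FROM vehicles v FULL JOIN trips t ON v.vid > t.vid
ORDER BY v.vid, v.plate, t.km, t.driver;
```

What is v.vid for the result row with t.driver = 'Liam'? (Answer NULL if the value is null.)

FULL OUTER JOIN keeps every row from both sides; unmatched rows get NULL for the other side's columns.
Matching on v.vid > t.vid. A NULL in a compared column never satisfies the condition.
Matched pairs: 17; unmatched v rows kept: 3; unmatched t rows kept: 2.

9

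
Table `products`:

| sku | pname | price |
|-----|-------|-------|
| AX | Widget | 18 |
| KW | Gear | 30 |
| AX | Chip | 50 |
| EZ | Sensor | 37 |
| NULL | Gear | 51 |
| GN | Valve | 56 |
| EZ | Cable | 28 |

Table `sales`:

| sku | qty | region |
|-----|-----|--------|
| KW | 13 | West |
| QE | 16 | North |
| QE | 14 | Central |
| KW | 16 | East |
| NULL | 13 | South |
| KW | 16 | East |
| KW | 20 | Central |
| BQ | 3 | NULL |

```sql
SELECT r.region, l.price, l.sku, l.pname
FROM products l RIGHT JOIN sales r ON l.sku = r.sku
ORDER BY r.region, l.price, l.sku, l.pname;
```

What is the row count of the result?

8

RIGHT JOIN keeps every row from `sales`; unmatched rows get NULL for `products`'s columns.
Matching on l.sku = r.sku. A NULL in a compared column never satisfies the condition.
- l row (sku=AX): no match.
- l row (sku=KW): matches 4 r row(s) → 4 output row(s).
- l row (sku=AX): no match.
- l row (sku=EZ): no match.
- l row (sku=NULL): no match.
- l row (sku=GN): no match.
- l row (sku=EZ): no match.
- plus 4 unmatched r row(s), each kept with NULL l columns.
Total: 4 matched + 4 padded = 8 rows.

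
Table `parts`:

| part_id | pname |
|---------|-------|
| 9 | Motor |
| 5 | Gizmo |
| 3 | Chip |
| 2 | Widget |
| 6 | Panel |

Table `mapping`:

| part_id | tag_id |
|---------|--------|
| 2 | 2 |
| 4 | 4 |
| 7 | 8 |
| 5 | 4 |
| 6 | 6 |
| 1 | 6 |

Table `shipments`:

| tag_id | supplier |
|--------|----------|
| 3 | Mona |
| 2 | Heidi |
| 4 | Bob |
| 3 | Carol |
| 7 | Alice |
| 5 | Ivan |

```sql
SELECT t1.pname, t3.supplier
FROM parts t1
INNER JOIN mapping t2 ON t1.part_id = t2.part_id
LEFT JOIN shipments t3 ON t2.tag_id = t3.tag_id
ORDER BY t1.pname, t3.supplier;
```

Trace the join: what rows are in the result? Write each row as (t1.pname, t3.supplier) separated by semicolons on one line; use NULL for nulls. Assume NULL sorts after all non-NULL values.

Evaluate left to right. First `parts t1 INNER JOIN mapping t2` on part_id: 3 row(s).
Then LEFT JOIN `shipments t3` on tag_id: each of those 3 rows is kept; rows whose t2.tag_id has no match in t3 get NULL for t3's columns.

(Gizmo, Bob); (Panel, NULL); (Widget, Heidi)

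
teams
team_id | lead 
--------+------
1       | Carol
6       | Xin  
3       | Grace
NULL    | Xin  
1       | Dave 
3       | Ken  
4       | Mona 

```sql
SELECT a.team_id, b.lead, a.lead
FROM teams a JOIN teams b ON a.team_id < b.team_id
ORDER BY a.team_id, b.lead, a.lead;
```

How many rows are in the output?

13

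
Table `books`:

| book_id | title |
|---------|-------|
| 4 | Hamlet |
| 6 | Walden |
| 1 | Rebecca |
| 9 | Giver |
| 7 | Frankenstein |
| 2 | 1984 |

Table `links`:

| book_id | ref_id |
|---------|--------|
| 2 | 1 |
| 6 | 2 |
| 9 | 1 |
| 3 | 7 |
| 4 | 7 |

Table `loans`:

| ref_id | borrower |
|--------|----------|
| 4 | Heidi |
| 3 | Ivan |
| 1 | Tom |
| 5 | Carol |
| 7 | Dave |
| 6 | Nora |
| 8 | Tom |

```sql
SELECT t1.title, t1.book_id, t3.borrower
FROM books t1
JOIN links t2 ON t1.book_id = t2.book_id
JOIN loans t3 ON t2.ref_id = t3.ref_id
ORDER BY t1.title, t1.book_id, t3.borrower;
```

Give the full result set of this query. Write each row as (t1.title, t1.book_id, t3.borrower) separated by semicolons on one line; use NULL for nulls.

Joins associate left-to-right: books INNER JOIN links on book_id gives 4 intermediate row(s).
Then INNER JOIN `loans t3` on ref_id: keep only rows whose t2.ref_id appears in t3.

(1984, 2, Tom); (Giver, 9, Tom); (Hamlet, 4, Dave)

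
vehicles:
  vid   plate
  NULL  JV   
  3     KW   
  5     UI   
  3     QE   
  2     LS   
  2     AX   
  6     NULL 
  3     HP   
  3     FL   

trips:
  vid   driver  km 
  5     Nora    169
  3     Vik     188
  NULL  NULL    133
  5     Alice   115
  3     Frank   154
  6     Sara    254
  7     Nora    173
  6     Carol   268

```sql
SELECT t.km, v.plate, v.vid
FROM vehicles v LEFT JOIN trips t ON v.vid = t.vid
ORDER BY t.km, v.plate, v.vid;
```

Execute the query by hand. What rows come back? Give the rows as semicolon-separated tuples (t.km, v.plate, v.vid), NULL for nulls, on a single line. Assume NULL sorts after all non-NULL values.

(115, UI, 5); (154, FL, 3); (154, HP, 3); (154, KW, 3); (154, QE, 3); (169, UI, 5); (188, FL, 3); (188, HP, 3); (188, KW, 3); (188, QE, 3); (254, NULL, 6); (268, NULL, 6); (NULL, AX, 2); (NULL, JV, NULL); (NULL, LS, 2)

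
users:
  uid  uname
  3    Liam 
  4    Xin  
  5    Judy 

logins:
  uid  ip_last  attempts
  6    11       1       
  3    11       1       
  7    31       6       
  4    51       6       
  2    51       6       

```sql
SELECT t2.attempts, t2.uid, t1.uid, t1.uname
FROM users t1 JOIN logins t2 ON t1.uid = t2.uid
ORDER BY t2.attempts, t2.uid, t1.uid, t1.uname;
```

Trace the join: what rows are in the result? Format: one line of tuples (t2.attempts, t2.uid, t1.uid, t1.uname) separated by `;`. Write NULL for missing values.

INNER JOIN keeps only pairs where the ON condition holds.
Matching on t1.uid = t2.uid.
- uid=3: 1 matching t2 row(s), so 1 row(s) emitted.
- uid=4: 1 matching t2 row(s), so 1 row(s) emitted.
- uid=5: no matching t2 row, dropped.
After projecting and ordering:
t2.attempts | t2.uid | t1.uid | t1.uname
1 | 3 | 3 | Liam
6 | 4 | 4 | Xin

(1, 3, 3, Liam); (6, 4, 4, Xin)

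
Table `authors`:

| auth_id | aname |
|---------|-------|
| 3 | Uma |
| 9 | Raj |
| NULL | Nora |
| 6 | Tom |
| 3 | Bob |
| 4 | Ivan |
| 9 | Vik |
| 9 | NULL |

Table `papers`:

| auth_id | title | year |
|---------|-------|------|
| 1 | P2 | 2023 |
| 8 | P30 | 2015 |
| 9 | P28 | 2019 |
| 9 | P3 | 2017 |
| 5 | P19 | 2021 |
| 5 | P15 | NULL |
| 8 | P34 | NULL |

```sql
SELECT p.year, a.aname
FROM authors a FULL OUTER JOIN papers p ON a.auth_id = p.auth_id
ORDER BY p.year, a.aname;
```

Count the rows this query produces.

FULL OUTER JOIN keeps every row from both sides; unmatched rows get NULL for the other side's columns.
Matching on a.auth_id = p.auth_id. A NULL in a compared column never satisfies the condition.
- a[0] auth_id=3 → no match; kept with NULLs on the p side.
- a[1] auth_id=9 → 2 match(es) in p → 2 row(s).
- a[2] auth_id=NULL → no match; kept with NULLs on the p side.
- a[3] auth_id=6 → no match; kept with NULLs on the p side.
- a[4] auth_id=3 → no match; kept with NULLs on the p side.
- a[5] auth_id=4 → no match; kept with NULLs on the p side.
- a[6] auth_id=9 → 2 match(es) in p → 2 row(s).
- a[7] auth_id=9 → 2 match(es) in p → 2 row(s).
- 5 row(s) from p found no a partner → padded with NULL.
Total: 6 matched + 10 padded = 16 rows.

16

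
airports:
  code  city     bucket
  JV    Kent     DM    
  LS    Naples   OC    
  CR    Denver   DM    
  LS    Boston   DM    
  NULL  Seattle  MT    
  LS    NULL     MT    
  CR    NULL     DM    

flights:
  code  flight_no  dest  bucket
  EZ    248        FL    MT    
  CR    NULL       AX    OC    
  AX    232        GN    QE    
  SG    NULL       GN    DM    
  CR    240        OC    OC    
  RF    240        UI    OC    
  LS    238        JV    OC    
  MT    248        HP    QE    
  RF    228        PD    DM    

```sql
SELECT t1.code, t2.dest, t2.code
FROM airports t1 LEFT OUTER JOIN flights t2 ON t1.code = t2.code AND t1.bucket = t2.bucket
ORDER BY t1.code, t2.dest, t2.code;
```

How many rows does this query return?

LEFT JOIN keeps every row from `airports`; unmatched rows get NULL for `flights`'s columns.
Matching on t1.code = t2.code AND t1.bucket = t2.bucket. A NULL in a compared column never satisfies the condition.
- t1[0] code=JV, bucket=DM → no match; kept with NULLs on the t2 side.
- t1[1] code=LS, bucket=OC → 1 match(es) in t2 → 1 row(s).
- t1[2] code=CR, bucket=DM → no match; kept with NULLs on the t2 side.
- t1[3] code=LS, bucket=DM → no match; kept with NULLs on the t2 side.
- t1[4] code=NULL, bucket=MT → no match; kept with NULLs on the t2 side.
- t1[5] code=LS, bucket=MT → no match; kept with NULLs on the t2 side.
- t1[6] code=CR, bucket=DM → no match; kept with NULLs on the t2 side.
Total: 1 matched + 6 padded = 7 rows.

7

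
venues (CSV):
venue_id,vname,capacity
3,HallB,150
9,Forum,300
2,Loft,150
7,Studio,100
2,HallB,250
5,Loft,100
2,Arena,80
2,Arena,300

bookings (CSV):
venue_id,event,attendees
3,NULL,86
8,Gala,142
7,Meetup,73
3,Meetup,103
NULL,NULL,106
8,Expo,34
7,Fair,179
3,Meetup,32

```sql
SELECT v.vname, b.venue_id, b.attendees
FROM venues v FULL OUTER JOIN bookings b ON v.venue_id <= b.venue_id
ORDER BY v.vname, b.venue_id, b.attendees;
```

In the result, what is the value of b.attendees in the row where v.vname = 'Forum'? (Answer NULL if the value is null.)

FULL OUTER JOIN keeps every row from both sides; unmatched rows get NULL for the other side's columns.
Matching on v.venue_id <= b.venue_id. A NULL in a compared column never satisfies the condition.
Matched pairs: 43; unmatched v rows kept: 1; unmatched b rows kept: 1.

NULL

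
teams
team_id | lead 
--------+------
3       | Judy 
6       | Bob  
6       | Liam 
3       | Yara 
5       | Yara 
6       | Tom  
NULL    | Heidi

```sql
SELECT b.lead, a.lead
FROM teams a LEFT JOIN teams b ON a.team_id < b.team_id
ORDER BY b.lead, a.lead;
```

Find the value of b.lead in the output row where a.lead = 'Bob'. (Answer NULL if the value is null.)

LEFT JOIN keeps every row from `teams a`; unmatched rows get NULL for `teams b`'s columns.
Matching on a.team_id < b.team_id. A NULL in a compared column never satisfies the condition.
- team_id=3: 4 matching b row(s), so 4 row(s) emitted.
- team_id=6: no b row matches, row kept with b columns NULL.
- team_id=6: no b row matches, row kept with b columns NULL.
- team_id=3: 4 matching b row(s), so 4 row(s) emitted.
- team_id=5: 3 matching b row(s), so 3 row(s) emitted.
- team_id=6: no b row matches, row kept with b columns NULL.
- team_id=NULL: no b row matches, row kept with b columns NULL.

NULL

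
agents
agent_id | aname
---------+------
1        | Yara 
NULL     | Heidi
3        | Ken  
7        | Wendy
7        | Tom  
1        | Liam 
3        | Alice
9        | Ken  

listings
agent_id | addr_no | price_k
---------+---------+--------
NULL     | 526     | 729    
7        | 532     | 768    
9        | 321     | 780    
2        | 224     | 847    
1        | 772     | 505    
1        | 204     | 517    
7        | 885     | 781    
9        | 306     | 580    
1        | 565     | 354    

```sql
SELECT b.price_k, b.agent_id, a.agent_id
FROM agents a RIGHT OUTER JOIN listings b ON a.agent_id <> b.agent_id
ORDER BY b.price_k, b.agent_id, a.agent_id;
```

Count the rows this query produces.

RIGHT JOIN keeps every row from `listings`; unmatched rows get NULL for `agents`'s columns.
Matching on a.agent_id <> b.agent_id. A NULL in a compared column never satisfies the condition.
- a (agent_id=1) pairs with 5 row(s) of b.
- a (agent_id=NULL) has no partner in b.
- a (agent_id=3) pairs with 8 row(s) of b.
- a (agent_id=7) pairs with 6 row(s) of b.
- a (agent_id=7) pairs with 6 row(s) of b.
- a (agent_id=1) pairs with 5 row(s) of b.
- a (agent_id=3) pairs with 8 row(s) of b.
- a (agent_id=9) pairs with 6 row(s) of b.
- 1 b row(s) had no a match → kept, a columns NULL.
Total: 44 matched + 1 padded = 45 rows.

45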